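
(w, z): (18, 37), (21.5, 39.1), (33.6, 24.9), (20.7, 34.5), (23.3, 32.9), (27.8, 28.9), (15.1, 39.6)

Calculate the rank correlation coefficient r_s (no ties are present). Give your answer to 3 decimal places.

-0.893

Rank w: 2, 4, 7, 3, 5, 6, 1
Rank z: 5, 6, 1, 4, 3, 2, 7
d = rank(w) − rank(z): -3, -2, 6, -1, 2, 4, -6; Σd² = 106
ρ = 1 − 6Σd² / [n(n²−1)] = 1 − 6×106 / (7×48) = 1 − 636/336 ≈ -0.893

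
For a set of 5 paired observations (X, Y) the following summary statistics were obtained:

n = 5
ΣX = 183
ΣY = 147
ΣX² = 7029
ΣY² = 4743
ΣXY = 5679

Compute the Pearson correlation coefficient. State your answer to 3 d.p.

0.800

r = (nΣXY − ΣXΣY) / √[(nΣX² − (ΣX)²)(nΣY² − (ΣY)²)]
Numerator: 5×5679 − 183×147 = 1494
Denominator: √[(35145 − 33489)(23715 − 21609)] = √[1656 × 2106] = 1867.4946
r = 1494 / 1867.4946 ≈ 0.800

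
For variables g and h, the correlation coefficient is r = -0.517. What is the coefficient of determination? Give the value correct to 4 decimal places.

r² = (-0.517)² = 0.2673

0.2673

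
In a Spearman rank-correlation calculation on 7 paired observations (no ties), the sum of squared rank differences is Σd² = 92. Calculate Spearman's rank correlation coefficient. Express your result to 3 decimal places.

-0.643

ρ = 1 − 6Σd² / [n(n²−1)] = 1 − 6×92 / (7×48)
  = 1 − 552/336 = 1 − 1.6429 ≈ -0.643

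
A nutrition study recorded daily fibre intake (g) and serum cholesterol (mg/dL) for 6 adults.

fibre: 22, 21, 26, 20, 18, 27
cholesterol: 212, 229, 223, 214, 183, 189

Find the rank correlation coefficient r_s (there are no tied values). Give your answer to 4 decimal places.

0.1429

Rank fibre: 4, 3, 5, 2, 1, 6
Rank cholesterol: 3, 6, 5, 4, 1, 2
d = rank(fibre) − rank(cholesterol): 1, -3, 0, -2, 0, 4; Σd² = 30
ρ = 1 − 6Σd² / [n(n²−1)] = 1 − 6×30 / (6×35) = 1 − 180/210 ≈ 0.1429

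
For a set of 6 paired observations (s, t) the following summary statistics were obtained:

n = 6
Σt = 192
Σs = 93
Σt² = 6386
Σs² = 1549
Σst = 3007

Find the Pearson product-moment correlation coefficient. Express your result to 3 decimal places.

r = (nΣst − ΣsΣt) / √[(nΣs² − (Σs)²)(nΣt² − (Σt)²)]
Numerator: 6×3007 − 93×192 = 186
Denominator: √[(9294 − 8649)(38316 − 36864)] = √[645 × 1452] = 967.7500
r = 186 / 967.7500 ≈ 0.192

0.192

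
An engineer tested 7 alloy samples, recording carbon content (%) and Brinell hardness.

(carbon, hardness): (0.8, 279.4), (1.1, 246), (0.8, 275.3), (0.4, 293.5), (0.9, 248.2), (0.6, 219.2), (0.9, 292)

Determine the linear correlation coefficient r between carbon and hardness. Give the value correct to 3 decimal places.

n = 7, Σx = 5.5, Σy = 1853.6, Σx² = 4.63, Σy² = 495428.58, Σxy = 1449.46
nΣxy − ΣxΣy = 10146.22 − 10194.8 = -48.58
nΣx² − (Σx)² = 32.41 − 30.25 = 2.16; nΣy² − (Σy)² = 3468000.06 − 3435832.96 = 32167.1
r = -48.58 / √(2.16 × 32167.1) = -48.58 / 263.5924 ≈ -0.184

-0.184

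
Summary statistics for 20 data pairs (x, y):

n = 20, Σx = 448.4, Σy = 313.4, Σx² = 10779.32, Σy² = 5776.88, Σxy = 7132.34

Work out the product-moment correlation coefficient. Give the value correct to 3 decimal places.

r = (nΣxy − ΣxΣy) / √[(nΣx² − (Σx)²)(nΣy² − (Σy)²)]
Numerator: 20×7132.34 − 448.4×313.4 = 2118.24
Denominator: √[(215586.4 − 201062.56)(115537.6 − 98219.56)] = √[14523.84 × 17318.04] = 15859.5221
r = 2118.24 / 15859.5221 ≈ 0.134

0.134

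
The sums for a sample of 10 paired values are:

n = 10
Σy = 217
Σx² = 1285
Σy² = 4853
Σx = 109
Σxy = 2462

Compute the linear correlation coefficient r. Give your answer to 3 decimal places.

r = (nΣxy − ΣxΣy) / √[(nΣx² − (Σx)²)(nΣy² − (Σy)²)]
Numerator: 10×2462 − 109×217 = 967
Denominator: √[(12850 − 11881)(48530 − 47089)] = √[969 × 1441] = 1181.6637
r = 967 / 1181.6637 ≈ 0.818

0.818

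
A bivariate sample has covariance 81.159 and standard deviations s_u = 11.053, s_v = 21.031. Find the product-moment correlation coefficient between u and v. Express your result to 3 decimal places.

r = Cov(u,v) / (s_u · s_v) = 81.159 / (11.053 × 21.031)
  = 81.159 / 232.4556 ≈ 0.349

0.349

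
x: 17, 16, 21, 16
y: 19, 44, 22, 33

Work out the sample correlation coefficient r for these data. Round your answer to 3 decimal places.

n = 4, Σx = 70, Σy = 118, Σx² = 1242, Σy² = 3870, Σxy = 2017
nΣxy − ΣxΣy = 8068 − 8260 = -192
nΣx² − (Σx)² = 4968 − 4900 = 68; nΣy² − (Σy)² = 15480 − 13924 = 1556
r = -192 / √(68 × 1556) = -192 / 325.2814 ≈ -0.590

-0.590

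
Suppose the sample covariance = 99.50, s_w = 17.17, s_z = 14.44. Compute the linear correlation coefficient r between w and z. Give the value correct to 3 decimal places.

0.401

r = Cov(w,z) / (s_w · s_z) = 99.50 / (17.17 × 14.44)
  = 99.50 / 247.9348 ≈ 0.401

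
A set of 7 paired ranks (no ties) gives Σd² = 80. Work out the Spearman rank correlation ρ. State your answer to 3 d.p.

ρ = 1 − 6Σd² / [n(n²−1)] = 1 − 6×80 / (7×48)
  = 1 − 480/336 = 1 − 1.4286 ≈ -0.429

-0.429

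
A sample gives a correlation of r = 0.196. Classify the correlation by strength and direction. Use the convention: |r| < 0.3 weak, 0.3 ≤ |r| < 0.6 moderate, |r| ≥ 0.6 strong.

r = 0.196 > 0 so the relationship is positive.
|r| = 0.196, which falls in the weak range.

weak positive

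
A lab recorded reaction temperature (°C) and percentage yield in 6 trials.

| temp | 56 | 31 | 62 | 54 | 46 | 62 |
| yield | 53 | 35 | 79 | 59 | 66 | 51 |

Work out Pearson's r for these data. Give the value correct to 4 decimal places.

n = 6, Σx = 311, Σy = 343, Σx² = 16817, Σy² = 20713, Σxy = 18335
nΣxy − ΣxΣy = 110010 − 106673 = 3337
nΣx² − (Σx)² = 100902 − 96721 = 4181; nΣy² − (Σy)² = 124278 − 117649 = 6629
r = 3337 / √(4181 × 6629) = 3337 / 5264.5844 ≈ 0.6339

0.6339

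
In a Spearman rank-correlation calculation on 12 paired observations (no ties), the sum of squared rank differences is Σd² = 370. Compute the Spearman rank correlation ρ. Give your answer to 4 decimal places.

ρ = 1 − 6Σd² / [n(n²−1)] = 1 − 6×370 / (12×143)
  = 1 − 2220/1716 = 1 − 1.29371 ≈ -0.2937

-0.2937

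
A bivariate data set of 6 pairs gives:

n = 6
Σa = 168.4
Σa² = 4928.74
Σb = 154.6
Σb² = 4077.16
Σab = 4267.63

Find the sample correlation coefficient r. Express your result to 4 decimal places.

r = (nΣab − ΣaΣb) / √[(nΣa² − (Σa)²)(nΣb² − (Σb)²)]
Numerator: 6×4267.63 − 168.4×154.6 = -428.86
Denominator: √[(29572.44 − 28358.56)(24462.96 − 23901.16)] = √[1213.88 × 561.8] = 825.8074
r = -428.86 / 825.8074 ≈ -0.5193

-0.5193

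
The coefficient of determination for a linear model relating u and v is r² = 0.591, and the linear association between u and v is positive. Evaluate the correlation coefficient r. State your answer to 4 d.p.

|r| = √0.591 = 0.7688
The association is positive, so r = 0.7688.

0.7688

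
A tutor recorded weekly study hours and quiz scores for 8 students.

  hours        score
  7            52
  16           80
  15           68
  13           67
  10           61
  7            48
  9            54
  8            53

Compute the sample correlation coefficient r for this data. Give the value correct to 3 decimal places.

0.963

n = 8, Σx = 85, Σy = 483, Σx² = 993, Σy² = 29967, Σxy = 5391
nΣxy − ΣxΣy = 43128 − 41055 = 2073
nΣx² − (Σx)² = 7944 − 7225 = 719; nΣy² − (Σy)² = 239736 − 233289 = 6447
r = 2073 / √(719 × 6447) = 2073 / 2152.9963 ≈ 0.963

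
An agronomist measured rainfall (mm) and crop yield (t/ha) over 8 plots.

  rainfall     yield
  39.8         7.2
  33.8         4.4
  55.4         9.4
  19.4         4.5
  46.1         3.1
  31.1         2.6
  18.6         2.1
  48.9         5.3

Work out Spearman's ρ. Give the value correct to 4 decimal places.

Rank rainfall: 5, 4, 8, 2, 6, 3, 1, 7
Rank yield: 7, 4, 8, 5, 3, 2, 1, 6
d = rank(rainfall) − rank(yield): -2, 0, 0, -3, 3, 1, 0, 1; Σd² = 24
ρ = 1 − 6Σd² / [n(n²−1)] = 1 − 6×24 / (8×63) = 1 − 144/504 ≈ 0.7143

0.7143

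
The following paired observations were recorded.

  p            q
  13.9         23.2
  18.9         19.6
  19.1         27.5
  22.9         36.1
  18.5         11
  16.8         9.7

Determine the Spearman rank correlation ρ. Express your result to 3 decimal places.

0.657

Rank p: 1, 4, 5, 6, 3, 2
Rank q: 4, 3, 5, 6, 2, 1
d = rank(p) − rank(q): -3, 1, 0, 0, 1, 1; Σd² = 12
ρ = 1 − 6Σd² / [n(n²−1)] = 1 − 6×12 / (6×35) = 1 − 72/210 ≈ 0.657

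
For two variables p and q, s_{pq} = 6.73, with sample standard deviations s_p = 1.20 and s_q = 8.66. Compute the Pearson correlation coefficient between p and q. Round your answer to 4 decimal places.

0.6476

r = Cov(p,q) / (s_p · s_q) = 6.73 / (1.20 × 8.66)
  = 6.73 / 10.3920 ≈ 0.6476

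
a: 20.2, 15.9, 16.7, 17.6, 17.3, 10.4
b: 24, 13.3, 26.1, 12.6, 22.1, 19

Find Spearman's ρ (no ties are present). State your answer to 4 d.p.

0.1429

Rank a: 6, 2, 3, 5, 4, 1
Rank b: 5, 2, 6, 1, 4, 3
d = rank(a) − rank(b): 1, 0, -3, 4, 0, -2; Σd² = 30
ρ = 1 − 6Σd² / [n(n²−1)] = 1 − 6×30 / (6×35) = 1 − 180/210 ≈ 0.1429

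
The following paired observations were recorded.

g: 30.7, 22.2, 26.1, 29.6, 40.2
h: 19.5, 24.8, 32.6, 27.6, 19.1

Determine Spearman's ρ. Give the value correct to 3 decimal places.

-0.700

Rank g: 4, 1, 2, 3, 5
Rank h: 2, 3, 5, 4, 1
d = rank(g) − rank(h): 2, -2, -3, -1, 4; Σd² = 34
ρ = 1 − 6Σd² / [n(n²−1)] = 1 − 6×34 / (5×24) = 1 − 204/120 ≈ -0.700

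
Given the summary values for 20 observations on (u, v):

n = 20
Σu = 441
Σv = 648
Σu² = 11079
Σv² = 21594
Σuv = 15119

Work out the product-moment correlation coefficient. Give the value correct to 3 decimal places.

r = (nΣuv − ΣuΣv) / √[(nΣu² − (Σu)²)(nΣv² − (Σv)²)]
Numerator: 20×15119 − 441×648 = 16612
Denominator: √[(221580 − 194481)(431880 − 419904)] = √[27099 × 11976] = 18014.9278
r = 16612 / 18014.9278 ≈ 0.922

0.922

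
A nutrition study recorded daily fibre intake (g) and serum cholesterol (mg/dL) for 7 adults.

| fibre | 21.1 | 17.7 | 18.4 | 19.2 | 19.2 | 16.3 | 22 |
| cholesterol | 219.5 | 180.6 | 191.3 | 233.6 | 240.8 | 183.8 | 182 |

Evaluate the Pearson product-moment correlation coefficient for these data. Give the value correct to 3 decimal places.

0.237

n = 7, Σx = 133.9, Σy = 1431.6, Σx² = 2584.03, Σy² = 296852.34, Σxy = 27456.41
nΣxy − ΣxΣy = 192194.87 − 191691.24 = 503.63
nΣx² − (Σx)² = 18088.21 − 17929.21 = 159; nΣy² − (Σy)² = 2077966.38 − 2049478.56 = 28487.82
r = 503.63 / √(159 × 28487.82) = 503.63 / 2128.2771 ≈ 0.237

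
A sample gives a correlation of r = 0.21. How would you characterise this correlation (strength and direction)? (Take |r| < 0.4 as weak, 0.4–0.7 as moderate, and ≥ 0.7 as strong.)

weak positive

r = 0.21 > 0 so the relationship is positive.
|r| = 0.21, which falls in the weak range.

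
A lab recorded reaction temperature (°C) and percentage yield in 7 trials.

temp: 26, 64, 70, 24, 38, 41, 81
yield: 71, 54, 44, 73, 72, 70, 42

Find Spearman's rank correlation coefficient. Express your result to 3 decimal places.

Rank temp: 2, 5, 6, 1, 3, 4, 7
Rank yield: 5, 3, 2, 7, 6, 4, 1
d = rank(temp) − rank(yield): -3, 2, 4, -6, -3, 0, 6; Σd² = 110
ρ = 1 − 6Σd² / [n(n²−1)] = 1 − 6×110 / (7×48) = 1 − 660/336 ≈ -0.964

-0.964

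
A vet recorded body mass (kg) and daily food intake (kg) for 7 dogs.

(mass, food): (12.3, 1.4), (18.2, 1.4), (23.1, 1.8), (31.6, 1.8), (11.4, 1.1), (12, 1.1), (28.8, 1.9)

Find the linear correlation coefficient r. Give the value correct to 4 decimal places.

0.9171

n = 7, Σx = 137.4, Σy = 10.5, Σx² = 3118.1, Σy² = 16.43, Σxy = 221.62
nΣxy − ΣxΣy = 1551.34 − 1442.7 = 108.64
nΣx² − (Σx)² = 21826.7 − 18878.76 = 2947.94; nΣy² − (Σy)² = 115.01 − 110.25 = 4.76
r = 108.64 / √(2947.94 × 4.76) = 108.64 / 118.4576 ≈ 0.9171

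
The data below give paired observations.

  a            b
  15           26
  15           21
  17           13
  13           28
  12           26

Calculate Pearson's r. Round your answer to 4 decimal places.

-0.8383

n = 5, Σa = 72, Σb = 114, Σa² = 1052, Σb² = 2746, Σab = 1602
nΣab − ΣaΣb = 8010 − 8208 = -198
nΣa² − (Σa)² = 5260 − 5184 = 76; nΣb² − (Σb)² = 13730 − 12996 = 734
r = -198 / √(76 × 734) = -198 / 236.1864 ≈ -0.8383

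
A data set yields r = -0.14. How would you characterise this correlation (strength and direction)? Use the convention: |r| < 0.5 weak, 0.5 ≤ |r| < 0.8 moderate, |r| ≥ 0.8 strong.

r = -0.14 < 0 so the relationship is negative.
|r| = 0.14, which falls in the weak range.

weak negative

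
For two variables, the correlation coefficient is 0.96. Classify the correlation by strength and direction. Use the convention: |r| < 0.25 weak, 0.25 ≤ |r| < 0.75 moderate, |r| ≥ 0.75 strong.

strong positive

r = 0.96 > 0 so the relationship is positive.
|r| = 0.96, which falls in the strong range.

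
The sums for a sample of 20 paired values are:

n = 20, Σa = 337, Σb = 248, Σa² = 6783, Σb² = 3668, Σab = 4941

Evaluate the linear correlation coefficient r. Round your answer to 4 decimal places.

0.9419

r = (nΣab − ΣaΣb) / √[(nΣa² − (Σa)²)(nΣb² − (Σb)²)]
Numerator: 20×4941 − 337×248 = 15244
Denominator: √[(135660 − 113569)(73360 − 61504)] = √[22091 × 11856] = 16183.6614
r = 15244 / 16183.6614 ≈ 0.9419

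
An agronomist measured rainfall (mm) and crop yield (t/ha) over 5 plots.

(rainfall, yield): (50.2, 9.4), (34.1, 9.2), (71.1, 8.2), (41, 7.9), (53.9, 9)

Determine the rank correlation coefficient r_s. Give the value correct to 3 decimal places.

Rank rainfall: 3, 1, 5, 2, 4
Rank yield: 5, 4, 2, 1, 3
d = rank(rainfall) − rank(yield): -2, -3, 3, 1, 1; Σd² = 24
ρ = 1 − 6Σd² / [n(n²−1)] = 1 − 6×24 / (5×24) = 1 − 144/120 ≈ -0.200

-0.200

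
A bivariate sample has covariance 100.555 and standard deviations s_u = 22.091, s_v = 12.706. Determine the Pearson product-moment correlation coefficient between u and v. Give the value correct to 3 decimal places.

r = Cov(u,v) / (s_u · s_v) = 100.555 / (22.091 × 12.706)
  = 100.555 / 280.6882 ≈ 0.358

0.358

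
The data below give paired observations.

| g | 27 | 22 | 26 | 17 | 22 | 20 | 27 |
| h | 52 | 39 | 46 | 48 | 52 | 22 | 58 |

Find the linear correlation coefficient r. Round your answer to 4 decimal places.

n = 7, Σg = 161, Σh = 317, Σg² = 3791, Σh² = 15197, Σgh = 7424
nΣgh − ΣgΣh = 51968 − 51037 = 931
nΣg² − (Σg)² = 26537 − 25921 = 616; nΣh² − (Σh)² = 106379 − 100489 = 5890
r = 931 / √(616 × 5890) = 931 / 1904.7940 ≈ 0.4888

0.4888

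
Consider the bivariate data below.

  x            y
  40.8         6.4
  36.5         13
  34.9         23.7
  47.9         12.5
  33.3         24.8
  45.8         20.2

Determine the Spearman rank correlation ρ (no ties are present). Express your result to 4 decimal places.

-0.7143

Rank x: 4, 3, 2, 6, 1, 5
Rank y: 1, 3, 5, 2, 6, 4
d = rank(x) − rank(y): 3, 0, -3, 4, -5, 1; Σd² = 60
ρ = 1 − 6Σd² / [n(n²−1)] = 1 − 6×60 / (6×35) = 1 − 360/210 ≈ -0.7143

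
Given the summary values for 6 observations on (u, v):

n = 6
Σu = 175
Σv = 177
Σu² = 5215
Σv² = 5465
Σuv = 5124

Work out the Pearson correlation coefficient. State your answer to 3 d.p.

r = (nΣuv − ΣuΣv) / √[(nΣu² − (Σu)²)(nΣv² − (Σv)²)]
Numerator: 6×5124 − 175×177 = -231
Denominator: √[(31290 − 30625)(32790 − 31329)] = √[665 × 1461] = 985.6800
r = -231 / 985.6800 ≈ -0.234

-0.234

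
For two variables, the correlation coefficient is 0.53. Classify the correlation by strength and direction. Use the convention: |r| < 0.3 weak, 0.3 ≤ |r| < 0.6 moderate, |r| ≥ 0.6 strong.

moderate positive

r = 0.53 > 0 so the relationship is positive.
|r| = 0.53, which falls in the moderate range.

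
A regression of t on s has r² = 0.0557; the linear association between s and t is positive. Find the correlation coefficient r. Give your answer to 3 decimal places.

|r| = √0.0557 = 0.236
The association is positive, so r = 0.236.

0.236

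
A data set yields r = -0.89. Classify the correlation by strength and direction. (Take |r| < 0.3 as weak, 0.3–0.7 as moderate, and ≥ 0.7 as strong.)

strong negative

r = -0.89 < 0 so the relationship is negative.
|r| = 0.89, which falls in the strong range.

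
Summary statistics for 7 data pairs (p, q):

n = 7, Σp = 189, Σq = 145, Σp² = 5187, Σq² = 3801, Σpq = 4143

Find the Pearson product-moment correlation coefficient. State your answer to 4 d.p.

r = (nΣpq − ΣpΣq) / √[(nΣp² − (Σp)²)(nΣq² − (Σq)²)]
Numerator: 7×4143 − 189×145 = 1596
Denominator: √[(36309 − 35721)(26607 − 21025)] = √[588 × 5582] = 1811.6887
r = 1596 / 1811.6887 ≈ 0.8809

0.8809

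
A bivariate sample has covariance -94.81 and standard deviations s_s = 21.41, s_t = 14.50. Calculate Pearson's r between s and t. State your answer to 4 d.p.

r = Cov(s,t) / (s_s · s_t) = -94.81 / (21.41 × 14.50)
  = -94.81 / 310.4450 ≈ -0.3054

-0.3054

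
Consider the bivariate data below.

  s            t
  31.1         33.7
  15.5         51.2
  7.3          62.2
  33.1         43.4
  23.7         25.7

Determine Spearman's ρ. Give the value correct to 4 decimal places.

-0.6000

Rank s: 4, 2, 1, 5, 3
Rank t: 2, 4, 5, 3, 1
d = rank(s) − rank(t): 2, -2, -4, 2, 2; Σd² = 32
ρ = 1 − 6Σd² / [n(n²−1)] = 1 − 6×32 / (5×24) = 1 − 192/120 ≈ -0.6000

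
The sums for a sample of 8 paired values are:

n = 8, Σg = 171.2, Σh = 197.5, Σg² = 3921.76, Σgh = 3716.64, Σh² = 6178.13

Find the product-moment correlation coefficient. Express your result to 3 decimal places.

-0.879

r = (nΣgh − ΣgΣh) / √[(nΣg² − (Σg)²)(nΣh² − (Σh)²)]
Numerator: 8×3716.64 − 171.2×197.5 = -4078.88
Denominator: √[(31374.08 − 29309.44)(49425.04 − 39006.25)] = √[2064.64 × 10418.79] = 4638.0007
r = -4078.88 / 4638.0007 ≈ -0.879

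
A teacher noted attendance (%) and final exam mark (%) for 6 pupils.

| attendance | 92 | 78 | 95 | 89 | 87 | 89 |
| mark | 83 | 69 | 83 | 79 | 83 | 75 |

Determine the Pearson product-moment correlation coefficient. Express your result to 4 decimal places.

0.8267

n = 6, Σx = 530, Σy = 472, Σx² = 46984, Σy² = 37294, Σxy = 41830
nΣxy − ΣxΣy = 250980 − 250160 = 820
nΣx² − (Σx)² = 281904 − 280900 = 1004; nΣy² − (Σy)² = 223764 − 222784 = 980
r = 820 / √(1004 × 980) = 820 / 991.9274 ≈ 0.8267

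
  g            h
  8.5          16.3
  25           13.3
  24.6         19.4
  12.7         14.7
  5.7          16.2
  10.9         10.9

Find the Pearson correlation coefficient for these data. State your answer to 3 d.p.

0.196

n = 6, Σg = 87.4, Σh = 90.8, Σg² = 1615, Σh² = 1416.28, Σgh = 1346.13
nΣgh − ΣgΣh = 8076.78 − 7935.92 = 140.86
nΣg² − (Σg)² = 9690 − 7638.76 = 2051.24; nΣh² − (Σh)² = 8497.68 − 8244.64 = 253.04
r = 140.86 / √(2051.24 × 253.04) = 140.86 / 720.4483 ≈ 0.196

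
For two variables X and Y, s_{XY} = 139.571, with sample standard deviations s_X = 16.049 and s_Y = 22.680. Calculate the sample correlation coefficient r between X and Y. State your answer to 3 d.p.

0.383

r = Cov(X,Y) / (s_X · s_Y) = 139.571 / (16.049 × 22.680)
  = 139.571 / 363.9913 ≈ 0.383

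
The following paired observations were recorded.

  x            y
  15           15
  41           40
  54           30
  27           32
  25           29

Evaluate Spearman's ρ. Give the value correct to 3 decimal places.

Rank x: 1, 4, 5, 3, 2
Rank y: 1, 5, 3, 4, 2
d = rank(x) − rank(y): 0, -1, 2, -1, 0; Σd² = 6
ρ = 1 − 6Σd² / [n(n²−1)] = 1 − 6×6 / (5×24) = 1 − 36/120 ≈ 0.700

0.700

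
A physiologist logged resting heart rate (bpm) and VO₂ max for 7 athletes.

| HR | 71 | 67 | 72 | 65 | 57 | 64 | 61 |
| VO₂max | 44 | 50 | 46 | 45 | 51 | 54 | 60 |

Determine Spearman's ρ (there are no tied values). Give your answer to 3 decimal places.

Rank HR: 6, 5, 7, 4, 1, 3, 2
Rank VO₂max: 1, 4, 3, 2, 5, 6, 7
d = rank(HR) − rank(VO₂max): 5, 1, 4, 2, -4, -3, -5; Σd² = 96
ρ = 1 − 6Σd² / [n(n²−1)] = 1 − 6×96 / (7×48) = 1 − 576/336 ≈ -0.714

-0.714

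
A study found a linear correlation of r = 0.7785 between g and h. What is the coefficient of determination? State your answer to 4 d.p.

r² = (0.7785)² = 0.6061

0.6061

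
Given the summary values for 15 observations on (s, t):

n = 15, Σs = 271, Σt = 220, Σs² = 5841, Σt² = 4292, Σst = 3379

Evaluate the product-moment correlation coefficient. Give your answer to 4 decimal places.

r = (nΣst − ΣsΣt) / √[(nΣs² − (Σs)²)(nΣt² − (Σt)²)]
Numerator: 15×3379 − 271×220 = -8935
Denominator: √[(87615 − 73441)(64380 − 48400)] = √[14174 × 15980] = 15049.9342
r = -8935 / 15049.9342 ≈ -0.5937

-0.5937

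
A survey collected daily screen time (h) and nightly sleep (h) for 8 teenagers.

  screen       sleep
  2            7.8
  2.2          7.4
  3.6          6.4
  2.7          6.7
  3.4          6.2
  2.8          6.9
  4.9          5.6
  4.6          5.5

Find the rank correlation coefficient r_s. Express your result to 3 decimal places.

Rank screen: 1, 2, 6, 3, 5, 4, 8, 7
Rank sleep: 8, 7, 4, 5, 3, 6, 2, 1
d = rank(screen) − rank(sleep): -7, -5, 2, -2, 2, -2, 6, 6; Σd² = 162
ρ = 1 − 6Σd² / [n(n²−1)] = 1 − 6×162 / (8×63) = 1 − 972/504 ≈ -0.929

-0.929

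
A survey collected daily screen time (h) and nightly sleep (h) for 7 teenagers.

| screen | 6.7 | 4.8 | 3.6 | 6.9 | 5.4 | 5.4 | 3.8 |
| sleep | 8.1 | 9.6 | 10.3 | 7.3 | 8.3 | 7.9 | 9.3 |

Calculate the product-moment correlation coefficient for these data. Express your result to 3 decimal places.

-0.884

n = 7, Σx = 36.6, Σy = 60.8, Σx² = 201.26, Σy² = 534.94, Σxy = 310.62
nΣxy − ΣxΣy = 2174.34 − 2225.28 = -50.94
nΣx² − (Σx)² = 1408.82 − 1339.56 = 69.26; nΣy² − (Σy)² = 3744.58 − 3696.64 = 47.94
r = -50.94 / √(69.26 × 47.94) = -50.94 / 57.6223 ≈ -0.884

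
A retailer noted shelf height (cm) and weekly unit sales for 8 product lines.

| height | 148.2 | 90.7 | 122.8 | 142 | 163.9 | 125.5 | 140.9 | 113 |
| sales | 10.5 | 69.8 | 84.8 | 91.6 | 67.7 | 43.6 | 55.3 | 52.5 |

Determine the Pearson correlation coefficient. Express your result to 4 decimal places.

n = 8, Σx = 1047, Σy = 475.8, Σx² = 140668.84, Σy² = 32862.48, Σxy = 61599.7
nΣxy − ΣxΣy = 492797.6 − 498162.6 = -5365
nΣx² − (Σx)² = 1125350.72 − 1096209 = 29141.72; nΣy² − (Σy)² = 262899.84 − 226385.64 = 36514.2
r = -5365 / √(29141.72 × 36514.2) = -5365 / 32620.3402 ≈ -0.1645

-0.1645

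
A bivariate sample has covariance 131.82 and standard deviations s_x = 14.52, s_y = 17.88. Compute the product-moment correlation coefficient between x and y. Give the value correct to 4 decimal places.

r = Cov(x,y) / (s_x · s_y) = 131.82 / (14.52 × 17.88)
  = 131.82 / 259.6176 ≈ 0.5077

0.5077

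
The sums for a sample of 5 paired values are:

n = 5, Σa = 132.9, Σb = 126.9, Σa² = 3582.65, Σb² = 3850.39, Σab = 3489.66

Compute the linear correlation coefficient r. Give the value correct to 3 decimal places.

0.656

r = (nΣab − ΣaΣb) / √[(nΣa² − (Σa)²)(nΣb² − (Σb)²)]
Numerator: 5×3489.66 − 132.9×126.9 = 583.29
Denominator: √[(17913.25 − 17662.41)(19251.95 − 16103.61)] = √[250.84 × 3148.34] = 888.6673
r = 583.29 / 888.6673 ≈ 0.656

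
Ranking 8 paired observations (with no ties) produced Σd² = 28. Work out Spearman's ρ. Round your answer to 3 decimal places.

0.667

ρ = 1 − 6Σd² / [n(n²−1)] = 1 − 6×28 / (8×63)
  = 1 − 168/504 = 1 − 0.3333 ≈ 0.667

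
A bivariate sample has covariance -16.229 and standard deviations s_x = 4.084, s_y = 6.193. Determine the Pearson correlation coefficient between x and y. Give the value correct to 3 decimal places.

r = Cov(x,y) / (s_x · s_y) = -16.229 / (4.084 × 6.193)
  = -16.229 / 25.2922 ≈ -0.642

-0.642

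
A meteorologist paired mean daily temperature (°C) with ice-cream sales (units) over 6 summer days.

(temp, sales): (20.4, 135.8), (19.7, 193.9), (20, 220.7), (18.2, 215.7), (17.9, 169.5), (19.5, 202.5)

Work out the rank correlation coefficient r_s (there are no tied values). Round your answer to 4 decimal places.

-0.0857

Rank temp: 6, 4, 5, 2, 1, 3
Rank sales: 1, 3, 6, 5, 2, 4
d = rank(temp) − rank(sales): 5, 1, -1, -3, -1, -1; Σd² = 38
ρ = 1 − 6Σd² / [n(n²−1)] = 1 − 6×38 / (6×35) = 1 − 228/210 ≈ -0.0857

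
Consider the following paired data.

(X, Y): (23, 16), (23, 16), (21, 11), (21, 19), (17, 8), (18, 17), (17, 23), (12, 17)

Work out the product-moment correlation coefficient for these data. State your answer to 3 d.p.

-0.083

n = 8, ΣX = 152, ΣY = 127, ΣX² = 2986, ΣY² = 2165, ΣXY = 2403
nΣXY − ΣXΣY = 19224 − 19304 = -80
nΣX² − (ΣX)² = 23888 − 23104 = 784; nΣY² − (ΣY)² = 17320 − 16129 = 1191
r = -80 / √(784 × 1191) = -80 / 966.3043 ≈ -0.083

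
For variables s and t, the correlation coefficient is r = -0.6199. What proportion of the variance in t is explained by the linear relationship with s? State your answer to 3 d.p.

r² = (-0.6199)² = 0.384

0.384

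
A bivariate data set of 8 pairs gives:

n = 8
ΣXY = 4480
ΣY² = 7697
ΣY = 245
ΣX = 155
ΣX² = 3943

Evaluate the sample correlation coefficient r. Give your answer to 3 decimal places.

r = (nΣXY − ΣXΣY) / √[(nΣX² − (ΣX)²)(nΣY² − (ΣY)²)]
Numerator: 8×4480 − 155×245 = -2135
Denominator: √[(31544 − 24025)(61576 − 60025)] = √[7519 × 1551] = 3414.9625
r = -2135 / 3414.9625 ≈ -0.625

-0.625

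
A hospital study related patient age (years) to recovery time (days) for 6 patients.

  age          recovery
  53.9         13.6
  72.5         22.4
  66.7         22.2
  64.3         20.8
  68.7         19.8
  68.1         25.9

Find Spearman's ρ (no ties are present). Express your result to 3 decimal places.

0.543

Rank age: 1, 6, 3, 2, 5, 4
Rank recovery: 1, 5, 4, 3, 2, 6
d = rank(age) − rank(recovery): 0, 1, -1, -1, 3, -2; Σd² = 16
ρ = 1 − 6Σd² / [n(n²−1)] = 1 − 6×16 / (6×35) = 1 − 96/210 ≈ 0.543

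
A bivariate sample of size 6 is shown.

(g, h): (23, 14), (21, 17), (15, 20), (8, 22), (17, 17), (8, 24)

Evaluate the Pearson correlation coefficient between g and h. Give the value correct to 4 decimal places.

n = 6, Σg = 92, Σh = 114, Σg² = 1612, Σh² = 2234, Σgh = 1636
nΣgh − ΣgΣh = 9816 − 10488 = -672
nΣg² − (Σg)² = 9672 − 8464 = 1208; nΣh² − (Σh)² = 13404 − 12996 = 408
r = -672 / √(1208 × 408) = -672 / 702.0427 ≈ -0.9572

-0.9572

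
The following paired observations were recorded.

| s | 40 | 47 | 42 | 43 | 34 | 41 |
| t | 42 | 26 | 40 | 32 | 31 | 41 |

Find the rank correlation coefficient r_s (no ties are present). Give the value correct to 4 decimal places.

Rank s: 2, 6, 4, 5, 1, 3
Rank t: 6, 1, 4, 3, 2, 5
d = rank(s) − rank(t): -4, 5, 0, 2, -1, -2; Σd² = 50
ρ = 1 − 6Σd² / [n(n²−1)] = 1 − 6×50 / (6×35) = 1 − 300/210 ≈ -0.4286

-0.4286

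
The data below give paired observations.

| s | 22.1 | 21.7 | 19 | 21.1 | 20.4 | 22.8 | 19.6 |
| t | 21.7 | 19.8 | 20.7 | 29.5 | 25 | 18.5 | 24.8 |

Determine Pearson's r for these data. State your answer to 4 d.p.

n = 7, Σs = 146.7, Σt = 160, Σs² = 3085.67, Σt² = 3743.96, Σst = 3342.86
nΣst − ΣsΣt = 23400.02 − 23472 = -71.98
nΣs² − (Σs)² = 21599.69 − 21520.89 = 78.8; nΣt² − (Σt)² = 26207.72 − 25600 = 607.72
r = -71.98 / √(78.8 × 607.72) = -71.98 / 218.8340 ≈ -0.3289

-0.3289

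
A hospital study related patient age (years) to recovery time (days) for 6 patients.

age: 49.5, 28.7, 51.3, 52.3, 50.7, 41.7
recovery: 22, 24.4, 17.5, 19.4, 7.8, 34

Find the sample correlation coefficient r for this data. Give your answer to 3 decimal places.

n = 6, Σx = 274.2, Σy = 125.1, Σx² = 12950.3, Σy² = 2978.81, Σxy = 5514.91
nΣxy − ΣxΣy = 33089.46 − 34302.42 = -1212.96
nΣx² − (Σx)² = 77701.8 − 75185.64 = 2516.16; nΣy² − (Σy)² = 17872.86 − 15650.01 = 2222.85
r = -1212.96 / √(2516.16 × 2222.85) = -1212.96 / 2364.9622 ≈ -0.513

-0.513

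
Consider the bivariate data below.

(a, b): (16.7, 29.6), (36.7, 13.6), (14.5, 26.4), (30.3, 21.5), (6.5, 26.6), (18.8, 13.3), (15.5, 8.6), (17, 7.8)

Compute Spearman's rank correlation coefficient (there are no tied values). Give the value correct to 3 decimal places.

-0.357

Rank a: 4, 8, 2, 7, 1, 6, 3, 5
Rank b: 8, 4, 6, 5, 7, 3, 2, 1
d = rank(a) − rank(b): -4, 4, -4, 2, -6, 3, 1, 4; Σd² = 114
ρ = 1 − 6Σd² / [n(n²−1)] = 1 − 6×114 / (8×63) = 1 − 684/504 ≈ -0.357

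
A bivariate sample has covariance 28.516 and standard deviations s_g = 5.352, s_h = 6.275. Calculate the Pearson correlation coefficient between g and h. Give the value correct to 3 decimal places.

0.849

r = Cov(g,h) / (s_g · s_h) = 28.516 / (5.352 × 6.275)
  = 28.516 / 33.5838 ≈ 0.849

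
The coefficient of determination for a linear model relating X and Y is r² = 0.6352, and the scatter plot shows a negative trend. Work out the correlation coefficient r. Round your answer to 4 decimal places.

|r| = √0.6352 = 0.7970
The association is negative, so r = −0.7970.

-0.7970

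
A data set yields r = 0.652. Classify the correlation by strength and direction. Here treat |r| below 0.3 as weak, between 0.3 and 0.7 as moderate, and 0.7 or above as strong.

moderate positive

r = 0.652 > 0 so the relationship is positive.
|r| = 0.652, which falls in the moderate range.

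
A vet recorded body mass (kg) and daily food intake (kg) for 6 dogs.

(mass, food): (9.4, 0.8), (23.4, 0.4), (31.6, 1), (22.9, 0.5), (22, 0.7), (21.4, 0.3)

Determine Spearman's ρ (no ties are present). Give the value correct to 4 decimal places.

Rank mass: 1, 5, 6, 4, 3, 2
Rank food: 5, 2, 6, 3, 4, 1
d = rank(mass) − rank(food): -4, 3, 0, 1, -1, 1; Σd² = 28
ρ = 1 − 6Σd² / [n(n²−1)] = 1 − 6×28 / (6×35) = 1 − 168/210 ≈ 0.2000

0.2000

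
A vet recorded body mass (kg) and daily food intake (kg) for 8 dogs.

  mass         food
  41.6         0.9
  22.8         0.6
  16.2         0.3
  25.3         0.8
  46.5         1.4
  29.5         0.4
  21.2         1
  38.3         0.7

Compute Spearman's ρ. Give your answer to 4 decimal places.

Rank mass: 7, 3, 1, 4, 8, 5, 2, 6
Rank food: 6, 3, 1, 5, 8, 2, 7, 4
d = rank(mass) − rank(food): 1, 0, 0, -1, 0, 3, -5, 2; Σd² = 40
ρ = 1 − 6Σd² / [n(n²−1)] = 1 − 6×40 / (8×63) = 1 − 240/504 ≈ 0.5238

0.5238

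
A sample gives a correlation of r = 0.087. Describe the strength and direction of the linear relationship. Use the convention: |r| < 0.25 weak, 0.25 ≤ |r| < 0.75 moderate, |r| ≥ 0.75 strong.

weak positive

r = 0.087 > 0 so the relationship is positive.
|r| = 0.087, which falls in the weak range.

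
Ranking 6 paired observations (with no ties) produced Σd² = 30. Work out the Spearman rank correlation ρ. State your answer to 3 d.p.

ρ = 1 − 6Σd² / [n(n²−1)] = 1 − 6×30 / (6×35)
  = 1 − 180/210 = 1 − 0.8571 ≈ 0.143

0.143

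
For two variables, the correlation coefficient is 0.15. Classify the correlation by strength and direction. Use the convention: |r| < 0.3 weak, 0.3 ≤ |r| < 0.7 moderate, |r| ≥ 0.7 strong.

r = 0.15 > 0 so the relationship is positive.
|r| = 0.15, which falls in the weak range.

weak positive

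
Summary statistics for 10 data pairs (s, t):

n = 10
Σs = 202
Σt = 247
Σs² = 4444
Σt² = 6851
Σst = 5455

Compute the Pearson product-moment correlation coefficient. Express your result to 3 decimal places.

0.892

r = (nΣst − ΣsΣt) / √[(nΣs² − (Σs)²)(nΣt² − (Σt)²)]
Numerator: 10×5455 − 202×247 = 4656
Denominator: √[(44440 − 40804)(68510 − 61009)] = √[3636 × 7501] = 5222.4167
r = 4656 / 5222.4167 ≈ 0.892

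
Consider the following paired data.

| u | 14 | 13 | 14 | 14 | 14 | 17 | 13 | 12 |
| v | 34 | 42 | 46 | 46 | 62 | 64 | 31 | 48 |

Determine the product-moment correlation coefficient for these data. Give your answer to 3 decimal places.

n = 8, Σu = 111, Σv = 373, Σu² = 1555, Σv² = 18357, Σuv = 5245
nΣuv − ΣuΣv = 41960 − 41403 = 557
nΣu² − (Σu)² = 12440 − 12321 = 119; nΣv² − (Σv)² = 146856 − 139129 = 7727
r = 557 / √(119 × 7727) = 557 / 958.9124 ≈ 0.581

0.581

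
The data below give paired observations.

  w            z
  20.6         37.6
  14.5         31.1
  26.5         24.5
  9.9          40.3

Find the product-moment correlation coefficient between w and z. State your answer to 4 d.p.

n = 4, Σw = 71.5, Σz = 133.5, Σw² = 1434.87, Σz² = 4605.31, Σwz = 2273.73
nΣwz − ΣwΣz = 9094.92 − 9545.25 = -450.33
nΣw² − (Σw)² = 5739.48 − 5112.25 = 627.23; nΣz² − (Σz)² = 18421.24 − 17822.25 = 598.99
r = -450.33 / √(627.23 × 598.99) = -450.33 / 612.9474 ≈ -0.7347

-0.7347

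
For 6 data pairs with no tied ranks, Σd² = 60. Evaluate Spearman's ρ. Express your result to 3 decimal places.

-0.714

ρ = 1 − 6Σd² / [n(n²−1)] = 1 − 6×60 / (6×35)
  = 1 − 360/210 = 1 − 1.7143 ≈ -0.714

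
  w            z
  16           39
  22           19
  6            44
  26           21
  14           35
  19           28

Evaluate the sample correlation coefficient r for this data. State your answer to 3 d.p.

-0.917

n = 6, Σw = 103, Σz = 186, Σw² = 2009, Σz² = 6268, Σwz = 2874
nΣwz − ΣwΣz = 17244 − 19158 = -1914
nΣw² − (Σw)² = 12054 − 10609 = 1445; nΣz² − (Σz)² = 37608 − 34596 = 3012
r = -1914 / √(1445 × 3012) = -1914 / 2086.2263 ≈ -0.917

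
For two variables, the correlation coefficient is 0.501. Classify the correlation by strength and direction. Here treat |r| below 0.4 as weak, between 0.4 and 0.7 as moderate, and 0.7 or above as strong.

moderate positive

r = 0.501 > 0 so the relationship is positive.
|r| = 0.501, which falls in the moderate range.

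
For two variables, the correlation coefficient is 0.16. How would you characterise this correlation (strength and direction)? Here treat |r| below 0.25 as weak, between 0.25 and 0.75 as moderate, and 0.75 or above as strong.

r = 0.16 > 0 so the relationship is positive.
|r| = 0.16, which falls in the weak range.

weak positive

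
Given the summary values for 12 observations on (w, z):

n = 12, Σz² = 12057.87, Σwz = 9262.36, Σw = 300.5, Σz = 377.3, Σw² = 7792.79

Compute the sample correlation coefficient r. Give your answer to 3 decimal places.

r = (nΣwz − ΣwΣz) / √[(nΣw² − (Σw)²)(nΣz² − (Σz)²)]
Numerator: 12×9262.36 − 300.5×377.3 = -2230.33
Denominator: √[(93513.48 − 90300.25)(144694.44 − 142355.29)] = √[3213.23 × 2339.15] = 2741.5738
r = -2230.33 / 2741.5738 ≈ -0.814

-0.814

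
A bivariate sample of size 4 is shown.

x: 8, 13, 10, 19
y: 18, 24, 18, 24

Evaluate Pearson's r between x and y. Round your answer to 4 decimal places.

0.8427

n = 4, Σx = 50, Σy = 84, Σx² = 694, Σy² = 1800, Σxy = 1092
nΣxy − ΣxΣy = 4368 − 4200 = 168
nΣx² − (Σx)² = 2776 − 2500 = 276; nΣy² − (Σy)² = 7200 − 7056 = 144
r = 168 / √(276 × 144) = 168 / 199.3590 ≈ 0.8427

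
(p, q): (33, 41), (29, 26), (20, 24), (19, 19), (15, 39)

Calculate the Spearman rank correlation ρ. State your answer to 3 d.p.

Rank p: 5, 4, 3, 2, 1
Rank q: 5, 3, 2, 1, 4
d = rank(p) − rank(q): 0, 1, 1, 1, -3; Σd² = 12
ρ = 1 − 6Σd² / [n(n²−1)] = 1 − 6×12 / (5×24) = 1 − 72/120 ≈ 0.400

0.400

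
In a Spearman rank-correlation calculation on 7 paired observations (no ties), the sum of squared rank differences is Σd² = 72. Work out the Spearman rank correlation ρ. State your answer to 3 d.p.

-0.286

ρ = 1 − 6Σd² / [n(n²−1)] = 1 − 6×72 / (7×48)
  = 1 − 432/336 = 1 − 1.2857 ≈ -0.286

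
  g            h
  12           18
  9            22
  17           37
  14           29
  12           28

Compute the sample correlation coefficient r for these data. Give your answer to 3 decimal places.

0.815

n = 5, Σg = 64, Σh = 134, Σg² = 854, Σh² = 3802, Σgh = 1785
nΣgh − ΣgΣh = 8925 − 8576 = 349
nΣg² − (Σg)² = 4270 − 4096 = 174; nΣh² − (Σh)² = 19010 − 17956 = 1054
r = 349 / √(174 × 1054) = 349 / 428.2476 ≈ 0.815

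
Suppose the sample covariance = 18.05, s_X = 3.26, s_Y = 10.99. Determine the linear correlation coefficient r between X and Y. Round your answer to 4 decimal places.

0.5038

r = Cov(X,Y) / (s_X · s_Y) = 18.05 / (3.26 × 10.99)
  = 18.05 / 35.8274 ≈ 0.5038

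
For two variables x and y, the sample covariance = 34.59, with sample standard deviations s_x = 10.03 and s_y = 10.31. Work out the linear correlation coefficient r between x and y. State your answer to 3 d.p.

0.334

r = Cov(x,y) / (s_x · s_y) = 34.59 / (10.03 × 10.31)
  = 34.59 / 103.4093 ≈ 0.334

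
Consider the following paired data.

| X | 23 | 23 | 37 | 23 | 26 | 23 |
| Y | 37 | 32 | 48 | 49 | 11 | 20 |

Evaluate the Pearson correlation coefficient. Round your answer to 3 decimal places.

n = 6, ΣX = 155, ΣY = 197, ΣX² = 4161, ΣY² = 7619, ΣXY = 5236
nΣXY − ΣXΣY = 31416 − 30535 = 881
nΣX² − (ΣX)² = 24966 − 24025 = 941; nΣY² − (ΣY)² = 45714 − 38809 = 6905
r = 881 / √(941 × 6905) = 881 / 2549.0400 ≈ 0.346

0.346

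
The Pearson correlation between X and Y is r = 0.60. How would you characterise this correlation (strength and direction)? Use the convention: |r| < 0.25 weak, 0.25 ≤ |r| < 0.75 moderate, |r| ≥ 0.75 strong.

r = 0.60 > 0 so the relationship is positive.
|r| = 0.60, which falls in the moderate range.

moderate positive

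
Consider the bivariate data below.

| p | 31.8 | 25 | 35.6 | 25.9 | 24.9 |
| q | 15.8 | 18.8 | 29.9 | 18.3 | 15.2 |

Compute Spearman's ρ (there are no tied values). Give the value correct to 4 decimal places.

0.6000

Rank p: 4, 2, 5, 3, 1
Rank q: 2, 4, 5, 3, 1
d = rank(p) − rank(q): 2, -2, 0, 0, 0; Σd² = 8
ρ = 1 − 6Σd² / [n(n²−1)] = 1 − 6×8 / (5×24) = 1 − 48/120 ≈ 0.6000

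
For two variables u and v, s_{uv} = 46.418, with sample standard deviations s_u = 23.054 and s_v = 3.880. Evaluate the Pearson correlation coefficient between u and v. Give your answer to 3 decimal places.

r = Cov(u,v) / (s_u · s_v) = 46.418 / (23.054 × 3.880)
  = 46.418 / 89.4495 ≈ 0.519

0.519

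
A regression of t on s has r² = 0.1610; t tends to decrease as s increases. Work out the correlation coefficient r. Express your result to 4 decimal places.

|r| = √0.1610 = 0.4012
The association is negative, so r = −0.4012.

-0.4012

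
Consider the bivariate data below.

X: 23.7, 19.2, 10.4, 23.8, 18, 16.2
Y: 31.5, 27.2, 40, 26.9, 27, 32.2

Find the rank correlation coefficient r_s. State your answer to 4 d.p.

Rank X: 5, 4, 1, 6, 3, 2
Rank Y: 4, 3, 6, 1, 2, 5
d = rank(X) − rank(Y): 1, 1, -5, 5, 1, -3; Σd² = 62
ρ = 1 − 6Σd² / [n(n²−1)] = 1 − 6×62 / (6×35) = 1 − 372/210 ≈ -0.7714

-0.7714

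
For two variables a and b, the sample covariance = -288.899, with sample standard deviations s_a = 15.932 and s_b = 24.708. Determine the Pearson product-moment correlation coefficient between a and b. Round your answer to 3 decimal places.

r = Cov(a,b) / (s_a · s_b) = -288.899 / (15.932 × 24.708)
  = -288.899 / 393.6479 ≈ -0.734

-0.734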